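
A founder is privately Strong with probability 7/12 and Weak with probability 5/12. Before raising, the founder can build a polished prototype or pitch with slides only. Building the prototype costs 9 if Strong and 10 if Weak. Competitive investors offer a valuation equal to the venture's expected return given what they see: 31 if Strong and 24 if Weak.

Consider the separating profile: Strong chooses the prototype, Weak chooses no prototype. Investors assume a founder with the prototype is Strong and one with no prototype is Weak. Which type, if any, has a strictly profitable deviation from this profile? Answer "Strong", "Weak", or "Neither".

Strong

The prototype pays 31; no prototype pays 24.
Strong: assigned the prototype, nets 31 − 9 = 22; deviating to no prototype nets 24.
Weak: assigned no prototype, nets 24; deviating to the prototype nets 31 − 10 = 21.
The Strong type gains 2 by deviating.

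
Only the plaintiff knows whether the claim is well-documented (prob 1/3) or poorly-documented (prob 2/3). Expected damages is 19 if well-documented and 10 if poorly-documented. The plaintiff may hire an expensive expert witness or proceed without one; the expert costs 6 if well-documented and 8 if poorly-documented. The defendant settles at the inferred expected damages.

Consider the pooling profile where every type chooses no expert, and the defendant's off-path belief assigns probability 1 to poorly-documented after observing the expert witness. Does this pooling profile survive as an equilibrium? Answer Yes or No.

On path, the defendant holds the prior and pays 1/3·19 + 2/3·10 = 13. Off path (the expert witness), believing poorly-documented, it pays 10.
well-documented: no expert nets 13; the expert witness nets 10 − 6 = 4. well-documented stays.
poorly-documented: no expert nets 13; the expert witness nets 10 − 8 = 2. poorly-documented stays.
No type deviates, so pooling is sustained.

Yes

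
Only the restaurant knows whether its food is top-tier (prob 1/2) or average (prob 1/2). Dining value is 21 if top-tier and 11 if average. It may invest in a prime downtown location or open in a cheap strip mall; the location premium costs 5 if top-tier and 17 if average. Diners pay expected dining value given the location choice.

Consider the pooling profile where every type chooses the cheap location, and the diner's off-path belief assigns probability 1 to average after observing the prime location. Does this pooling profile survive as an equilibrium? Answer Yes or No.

Yes

On path, the diner holds the prior and pays 1/2·21 + 1/2·11 = 16. Off path (the prime location), believing average, it pays 11.
top-tier: the cheap location nets 16; the prime location nets 11 − 5 = 6. top-tier stays.
average: the cheap location nets 16; the prime location nets 11 − 17 = -6. average stays.
No type deviates, so pooling is sustained.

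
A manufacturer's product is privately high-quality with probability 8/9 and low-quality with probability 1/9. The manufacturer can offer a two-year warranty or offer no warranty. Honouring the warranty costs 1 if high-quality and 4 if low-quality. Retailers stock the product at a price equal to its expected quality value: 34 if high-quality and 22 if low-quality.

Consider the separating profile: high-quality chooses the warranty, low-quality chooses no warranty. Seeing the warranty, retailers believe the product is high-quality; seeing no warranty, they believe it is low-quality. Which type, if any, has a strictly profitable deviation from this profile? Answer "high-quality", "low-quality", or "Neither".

low-quality

The warranty pays 34; no warranty pays 22.
high-quality: assigned the warranty, nets 34 − 1 = 33; deviating to no warranty nets 22.
low-quality: assigned no warranty, nets 22; deviating to the warranty nets 34 − 4 = 30.
The low-quality type gains 8 by deviating.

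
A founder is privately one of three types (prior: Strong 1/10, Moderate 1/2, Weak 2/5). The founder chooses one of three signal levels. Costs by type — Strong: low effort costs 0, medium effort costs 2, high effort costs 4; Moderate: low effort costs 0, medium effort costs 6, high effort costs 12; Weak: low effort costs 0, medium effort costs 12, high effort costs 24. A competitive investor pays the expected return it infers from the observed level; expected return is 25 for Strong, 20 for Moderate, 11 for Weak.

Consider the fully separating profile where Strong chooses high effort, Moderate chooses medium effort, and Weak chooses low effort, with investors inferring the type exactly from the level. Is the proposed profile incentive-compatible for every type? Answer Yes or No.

Yes

Separating valuations: high effort → 25, medium effort → 20, low effort → 11.
Strong (assigned high effort): low effort: 11 − 0 = 11; medium effort: 20 − 2 = 18; high effort: 25 − 4 = 21. Strong stays.
Moderate (assigned medium effort): low effort: 11 − 0 = 11; medium effort: 20 − 6 = 14; high effort: 25 − 12 = 13. Moderate stays.
Weak (assigned low effort): low effort: 11 − 0 = 11; medium effort: 20 − 12 = 8; high effort: 25 − 24 = 1. Weak stays.
Every type prefers its assigned level; separation holds.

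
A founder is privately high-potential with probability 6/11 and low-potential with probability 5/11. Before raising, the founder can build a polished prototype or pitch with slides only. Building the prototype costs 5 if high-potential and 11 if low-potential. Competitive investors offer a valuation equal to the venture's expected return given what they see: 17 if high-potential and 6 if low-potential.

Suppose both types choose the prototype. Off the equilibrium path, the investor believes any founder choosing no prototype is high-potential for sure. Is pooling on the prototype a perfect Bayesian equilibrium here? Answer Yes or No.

No

On path, the investor holds the prior and pays 6/11·17 + 5/11·6 = 12. Off path (no prototype), believing high-potential, it pays 17.
high-potential: the prototype nets 12 − 5 = 7; no prototype nets 17. high-potential would deviate.
low-potential: the prototype nets 12 − 11 = 1; no prototype nets 17. low-potential would deviate.
A type deviates, so pooling fails.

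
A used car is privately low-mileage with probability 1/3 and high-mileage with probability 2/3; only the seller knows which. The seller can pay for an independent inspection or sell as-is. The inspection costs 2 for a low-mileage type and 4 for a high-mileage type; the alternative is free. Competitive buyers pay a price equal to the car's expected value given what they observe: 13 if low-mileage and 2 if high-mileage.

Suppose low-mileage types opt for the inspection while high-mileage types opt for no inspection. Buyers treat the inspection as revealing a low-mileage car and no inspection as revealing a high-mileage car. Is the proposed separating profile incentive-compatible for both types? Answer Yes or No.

Under these beliefs, the inspection earns price 13 and no inspection earns price 2.
low-mileage: the inspection nets 13 − 2 = 11; no inspection nets 2. low-mileage prefers the inspection.
high-mileage: the inspection nets 13 − 4 = 9; no inspection nets 2. high-mileage would deviate to the inspection.
high-mileage has a profitable deviation, so the profile is not an equilibrium.

No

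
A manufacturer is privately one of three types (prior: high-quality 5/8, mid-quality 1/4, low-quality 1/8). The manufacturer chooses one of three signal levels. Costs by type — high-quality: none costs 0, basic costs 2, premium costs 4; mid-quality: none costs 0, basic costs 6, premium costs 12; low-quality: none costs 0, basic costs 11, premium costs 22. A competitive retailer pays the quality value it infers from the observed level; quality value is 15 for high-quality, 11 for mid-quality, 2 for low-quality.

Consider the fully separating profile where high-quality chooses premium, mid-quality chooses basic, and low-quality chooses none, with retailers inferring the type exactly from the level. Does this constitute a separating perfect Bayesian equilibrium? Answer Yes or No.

Yes

Separating prices: premium → 15, basic → 11, none → 2.
high-quality (assigned premium): none: 2 − 0 = 2; basic: 11 − 2 = 9; premium: 15 − 4 = 11. high-quality stays.
mid-quality (assigned basic): none: 2 − 0 = 2; basic: 11 − 6 = 5; premium: 15 − 12 = 3. mid-quality stays.
low-quality (assigned none): none: 2 − 0 = 2; basic: 11 − 11 = 0; premium: 15 − 22 = -7. low-quality stays.
Every type prefers its assigned level; separation holds.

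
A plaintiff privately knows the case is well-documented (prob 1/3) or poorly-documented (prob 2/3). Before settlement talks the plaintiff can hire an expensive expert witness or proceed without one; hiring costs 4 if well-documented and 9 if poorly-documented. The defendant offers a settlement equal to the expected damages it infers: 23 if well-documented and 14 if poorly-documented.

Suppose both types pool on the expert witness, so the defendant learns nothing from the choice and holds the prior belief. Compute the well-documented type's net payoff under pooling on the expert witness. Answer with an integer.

Pooled settlement = 1/3·23 + 2/3·14 = 17.
well-documented pays cost 4 for the expert witness, so net payoff = 17 − 4 = 13.

13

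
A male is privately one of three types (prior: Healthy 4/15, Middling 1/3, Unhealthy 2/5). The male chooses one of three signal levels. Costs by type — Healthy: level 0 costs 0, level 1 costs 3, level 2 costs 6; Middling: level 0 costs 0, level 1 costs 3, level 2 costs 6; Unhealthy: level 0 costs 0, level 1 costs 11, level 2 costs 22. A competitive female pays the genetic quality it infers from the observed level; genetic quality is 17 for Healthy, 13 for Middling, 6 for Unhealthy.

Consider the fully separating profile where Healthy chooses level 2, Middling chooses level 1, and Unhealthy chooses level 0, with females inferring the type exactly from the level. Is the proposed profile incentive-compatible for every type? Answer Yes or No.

Separating mating payoffs: level 2 → 17, level 1 → 13, level 0 → 6.
Healthy (assigned level 2): level 0: 6 − 0 = 6; level 1: 13 − 3 = 10; level 2: 17 − 6 = 11. Healthy stays.
Middling (assigned level 1): level 0: 6 − 0 = 6; level 1: 13 − 3 = 10; level 2: 17 − 6 = 11. Middling prefers level 2.
Unhealthy (assigned level 0): level 0: 6 − 0 = 6; level 1: 13 − 11 = 2; level 2: 17 − 22 = -5. Unhealthy stays.
At least one type deviates; the separating profile fails.

No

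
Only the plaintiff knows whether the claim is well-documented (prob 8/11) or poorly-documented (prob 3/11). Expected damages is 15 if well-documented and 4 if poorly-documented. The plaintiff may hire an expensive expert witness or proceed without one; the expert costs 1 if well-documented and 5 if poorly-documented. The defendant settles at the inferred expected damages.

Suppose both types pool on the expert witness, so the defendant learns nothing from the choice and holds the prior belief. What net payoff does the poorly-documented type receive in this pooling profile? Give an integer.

7

Pooled settlement = 8/11·15 + 3/11·4 = 12.
poorly-documented pays cost 5 for the expert witness, so net payoff = 12 − 5 = 7.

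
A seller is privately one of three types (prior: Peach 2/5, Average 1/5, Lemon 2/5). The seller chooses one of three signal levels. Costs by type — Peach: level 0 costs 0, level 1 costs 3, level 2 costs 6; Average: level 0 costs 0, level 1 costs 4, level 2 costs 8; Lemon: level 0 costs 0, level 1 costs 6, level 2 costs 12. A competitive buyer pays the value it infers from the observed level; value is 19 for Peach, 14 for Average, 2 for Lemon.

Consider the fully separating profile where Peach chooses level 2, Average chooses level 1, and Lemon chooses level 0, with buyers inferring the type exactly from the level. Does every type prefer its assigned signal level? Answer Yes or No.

No

Separating prices: level 2 → 19, level 1 → 14, level 0 → 2.
Peach (assigned level 2): level 0: 2 − 0 = 2; level 1: 14 − 3 = 11; level 2: 19 − 6 = 13. Peach stays.
Average (assigned level 1): level 0: 2 − 0 = 2; level 1: 14 − 4 = 10; level 2: 19 − 8 = 11. Average prefers level 2.
Lemon (assigned level 0): level 0: 2 − 0 = 2; level 1: 14 − 6 = 8; level 2: 19 − 12 = 7. Lemon prefers level 1.
At least one type deviates; the separating profile fails.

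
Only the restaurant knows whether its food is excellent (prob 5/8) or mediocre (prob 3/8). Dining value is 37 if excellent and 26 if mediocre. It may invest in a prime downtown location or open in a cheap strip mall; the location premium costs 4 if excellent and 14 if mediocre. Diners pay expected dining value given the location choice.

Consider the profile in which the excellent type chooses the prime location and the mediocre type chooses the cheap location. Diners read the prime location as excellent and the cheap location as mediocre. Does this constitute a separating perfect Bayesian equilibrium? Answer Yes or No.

Yes

Under these beliefs, the prime location earns price premium 37 and the cheap location earns price premium 26.
excellent: the prime location nets 37 − 4 = 33; the cheap location nets 26. excellent prefers the prime location.
mediocre: the prime location nets 37 − 14 = 23; the cheap location nets 26. mediocre prefers the cheap location.
Neither type deviates, so the separating profile is an equilibrium.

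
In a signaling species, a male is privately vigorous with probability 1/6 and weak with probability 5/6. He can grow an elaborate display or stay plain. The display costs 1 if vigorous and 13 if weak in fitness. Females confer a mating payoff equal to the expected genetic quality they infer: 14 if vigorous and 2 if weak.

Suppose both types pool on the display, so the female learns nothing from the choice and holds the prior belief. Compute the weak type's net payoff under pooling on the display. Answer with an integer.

-9

Pooled mating payoff = 1/6·14 + 5/6·2 = 4.
weak pays cost 13 for the display, so net payoff = 4 − 13 = -9.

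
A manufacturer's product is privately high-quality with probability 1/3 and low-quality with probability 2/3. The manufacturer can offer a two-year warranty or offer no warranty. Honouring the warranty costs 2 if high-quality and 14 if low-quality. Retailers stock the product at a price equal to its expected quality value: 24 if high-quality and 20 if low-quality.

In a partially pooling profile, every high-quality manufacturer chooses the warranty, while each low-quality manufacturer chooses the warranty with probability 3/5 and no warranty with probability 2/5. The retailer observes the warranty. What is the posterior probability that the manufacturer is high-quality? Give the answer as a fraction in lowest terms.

P(the warranty) = (1/3)·1 + (2/3)·(3/5) = 11/15.
By Bayes' rule, P(high-quality | the warranty) = (1/3) / (11/15) = 5/11.

5/11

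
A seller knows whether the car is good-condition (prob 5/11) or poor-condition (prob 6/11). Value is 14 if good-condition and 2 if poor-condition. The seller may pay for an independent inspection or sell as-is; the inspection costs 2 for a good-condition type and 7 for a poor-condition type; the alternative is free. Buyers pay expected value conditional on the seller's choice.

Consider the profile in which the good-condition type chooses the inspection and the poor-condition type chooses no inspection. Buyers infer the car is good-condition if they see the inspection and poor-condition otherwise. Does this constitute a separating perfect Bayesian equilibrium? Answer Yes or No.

No

Under these beliefs, the inspection earns price 14 and no inspection earns price 2.
good-condition: the inspection nets 14 − 2 = 12; no inspection nets 2. good-condition prefers the inspection.
poor-condition: the inspection nets 14 − 7 = 7; no inspection nets 2. poor-condition would deviate to the inspection.
poor-condition has a profitable deviation, so the profile is not an equilibrium.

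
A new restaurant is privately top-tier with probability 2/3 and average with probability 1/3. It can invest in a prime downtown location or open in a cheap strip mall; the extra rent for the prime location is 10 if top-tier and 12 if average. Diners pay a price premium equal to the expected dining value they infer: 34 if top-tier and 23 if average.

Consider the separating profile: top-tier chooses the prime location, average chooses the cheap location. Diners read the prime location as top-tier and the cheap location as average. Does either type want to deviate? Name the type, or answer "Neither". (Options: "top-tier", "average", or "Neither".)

The prime location pays 34; the cheap location pays 23.
top-tier: assigned the prime location, nets 34 − 10 = 24; deviating to the cheap location nets 23.
average: assigned the cheap location, nets 23; deviating to the prime location nets 34 − 12 = 22.
Both types strictly prefer their assigned action; no profitable deviation.

Neither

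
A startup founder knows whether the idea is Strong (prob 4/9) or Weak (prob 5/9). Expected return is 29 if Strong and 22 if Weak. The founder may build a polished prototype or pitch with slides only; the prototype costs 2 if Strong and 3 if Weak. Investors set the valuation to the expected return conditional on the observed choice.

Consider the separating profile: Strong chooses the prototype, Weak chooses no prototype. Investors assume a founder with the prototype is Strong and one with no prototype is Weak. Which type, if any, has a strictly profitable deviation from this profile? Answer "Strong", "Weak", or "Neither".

The prototype pays 29; no prototype pays 22.
Strong: assigned the prototype, nets 29 − 2 = 27; deviating to no prototype nets 22.
Weak: assigned no prototype, nets 22; deviating to the prototype nets 29 − 3 = 26.
The Weak type gains 4 by deviating.

Weak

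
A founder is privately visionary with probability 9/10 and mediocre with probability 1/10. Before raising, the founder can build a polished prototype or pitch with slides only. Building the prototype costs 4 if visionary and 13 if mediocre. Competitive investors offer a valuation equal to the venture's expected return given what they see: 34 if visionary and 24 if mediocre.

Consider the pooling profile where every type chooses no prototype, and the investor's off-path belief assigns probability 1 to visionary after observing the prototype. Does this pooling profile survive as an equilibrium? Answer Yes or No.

Yes

On path, the investor holds the prior and pays 9/10·34 + 1/10·24 = 33. Off path (the prototype), believing visionary, it pays 34.
visionary: no prototype nets 33; the prototype nets 34 − 4 = 30. visionary stays.
mediocre: no prototype nets 33; the prototype nets 34 − 13 = 21. mediocre stays.
No type deviates, so pooling is sustained.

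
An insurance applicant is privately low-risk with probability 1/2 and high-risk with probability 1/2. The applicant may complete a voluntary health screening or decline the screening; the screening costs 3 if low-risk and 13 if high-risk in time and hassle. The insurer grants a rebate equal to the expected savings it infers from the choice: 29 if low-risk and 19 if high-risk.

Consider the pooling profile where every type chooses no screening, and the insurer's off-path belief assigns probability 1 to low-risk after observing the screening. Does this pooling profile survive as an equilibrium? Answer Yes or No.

No

On path, the insurer holds the prior and pays 1/2·29 + 1/2·19 = 24. Off path (the screening), believing low-risk, it pays 29.
low-risk: no screening nets 24; the screening nets 29 − 3 = 26. low-risk would deviate.
high-risk: no screening nets 24; the screening nets 29 − 13 = 16. high-risk stays.
A type deviates, so pooling fails.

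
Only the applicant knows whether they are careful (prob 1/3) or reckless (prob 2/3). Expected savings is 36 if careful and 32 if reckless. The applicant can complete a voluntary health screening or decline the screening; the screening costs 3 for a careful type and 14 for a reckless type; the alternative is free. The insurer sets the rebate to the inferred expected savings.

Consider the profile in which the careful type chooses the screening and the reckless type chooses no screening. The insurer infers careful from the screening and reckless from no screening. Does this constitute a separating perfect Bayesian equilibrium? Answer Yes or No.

Yes

Under these beliefs, the screening earns rebate 36 and no screening earns rebate 32.
careful: the screening nets 36 − 3 = 33; no screening nets 32. careful prefers the screening.
reckless: the screening nets 36 − 14 = 22; no screening nets 32. reckless prefers no screening.
Neither type deviates, so the separating profile is an equilibrium.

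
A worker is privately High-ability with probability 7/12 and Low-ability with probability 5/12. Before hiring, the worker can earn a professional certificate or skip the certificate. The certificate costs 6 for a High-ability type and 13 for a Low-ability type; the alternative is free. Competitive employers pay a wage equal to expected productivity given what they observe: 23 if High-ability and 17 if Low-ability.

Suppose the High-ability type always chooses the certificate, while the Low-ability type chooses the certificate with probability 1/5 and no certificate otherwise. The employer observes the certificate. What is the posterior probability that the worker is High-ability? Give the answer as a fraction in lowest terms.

P(the certificate) = (7/12)·1 + (5/12)·(1/5) = 2/3.
By Bayes' rule, P(High-ability | the certificate) = (7/12) / (2/3) = 7/8.

7/8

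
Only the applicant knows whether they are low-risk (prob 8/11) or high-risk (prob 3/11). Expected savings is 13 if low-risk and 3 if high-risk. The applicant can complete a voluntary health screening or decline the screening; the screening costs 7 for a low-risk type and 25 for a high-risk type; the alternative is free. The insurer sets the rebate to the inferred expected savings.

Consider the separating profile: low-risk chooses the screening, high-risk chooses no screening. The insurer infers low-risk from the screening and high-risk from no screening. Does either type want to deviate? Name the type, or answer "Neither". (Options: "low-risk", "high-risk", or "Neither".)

Neither

The screening pays 13; no screening pays 3.
low-risk: assigned the screening, nets 13 − 7 = 6; deviating to no screening nets 3.
high-risk: assigned no screening, nets 3; deviating to the screening nets 13 − 25 = -12.
Both types strictly prefer their assigned action; no profitable deviation.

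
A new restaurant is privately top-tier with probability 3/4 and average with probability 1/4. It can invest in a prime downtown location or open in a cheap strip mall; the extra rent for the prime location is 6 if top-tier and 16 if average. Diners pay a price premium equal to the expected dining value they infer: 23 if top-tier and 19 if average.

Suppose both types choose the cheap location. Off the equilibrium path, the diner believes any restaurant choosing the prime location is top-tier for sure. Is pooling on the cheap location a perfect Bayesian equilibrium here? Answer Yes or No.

On path, the diner holds the prior and pays 3/4·23 + 1/4·19 = 22. Off path (the prime location), believing top-tier, it pays 23.
top-tier: the cheap location nets 22; the prime location nets 23 − 6 = 17. top-tier stays.
average: the cheap location nets 22; the prime location nets 23 − 16 = 7. average stays.
No type deviates, so pooling is sustained.

Yes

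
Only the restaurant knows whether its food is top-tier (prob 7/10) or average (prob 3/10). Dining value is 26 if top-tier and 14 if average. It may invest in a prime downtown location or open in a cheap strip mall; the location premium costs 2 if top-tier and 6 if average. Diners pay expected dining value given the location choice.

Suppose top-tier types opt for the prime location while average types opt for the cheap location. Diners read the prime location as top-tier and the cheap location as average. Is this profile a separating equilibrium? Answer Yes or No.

Under these beliefs, the prime location earns price premium 26 and the cheap location earns price premium 14.
top-tier: the prime location nets 26 − 2 = 24; the cheap location nets 14. top-tier prefers the prime location.
average: the prime location nets 26 − 6 = 20; the cheap location nets 14. average would deviate to the prime location.
average has a profitable deviation, so the profile is not an equilibrium.

No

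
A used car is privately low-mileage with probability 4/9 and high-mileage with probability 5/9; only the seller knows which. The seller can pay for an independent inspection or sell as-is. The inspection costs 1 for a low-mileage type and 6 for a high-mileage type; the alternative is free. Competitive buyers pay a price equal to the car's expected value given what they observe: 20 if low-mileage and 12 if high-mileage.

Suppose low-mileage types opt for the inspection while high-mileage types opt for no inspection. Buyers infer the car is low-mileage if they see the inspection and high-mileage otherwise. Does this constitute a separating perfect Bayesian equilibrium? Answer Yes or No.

No

Under these beliefs, the inspection earns price 20 and no inspection earns price 12.
low-mileage: the inspection nets 20 − 1 = 19; no inspection nets 12. low-mileage prefers the inspection.
high-mileage: the inspection nets 20 − 6 = 14; no inspection nets 12. high-mileage would deviate to the inspection.
high-mileage has a profitable deviation, so the profile is not an equilibrium.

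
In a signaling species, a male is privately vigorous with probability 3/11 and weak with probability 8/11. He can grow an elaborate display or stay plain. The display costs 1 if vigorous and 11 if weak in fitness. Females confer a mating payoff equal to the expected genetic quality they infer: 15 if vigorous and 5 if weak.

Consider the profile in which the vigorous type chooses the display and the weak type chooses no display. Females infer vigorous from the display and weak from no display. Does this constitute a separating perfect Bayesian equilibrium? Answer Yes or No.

Yes

Under these beliefs, the display earns mating payoff 15 and no display earns mating payoff 5.
vigorous: the display nets 15 − 1 = 14; no display nets 5. vigorous prefers the display.
weak: the display nets 15 − 11 = 4; no display nets 5. weak prefers no display.
Neither type deviates, so the separating profile is an equilibrium.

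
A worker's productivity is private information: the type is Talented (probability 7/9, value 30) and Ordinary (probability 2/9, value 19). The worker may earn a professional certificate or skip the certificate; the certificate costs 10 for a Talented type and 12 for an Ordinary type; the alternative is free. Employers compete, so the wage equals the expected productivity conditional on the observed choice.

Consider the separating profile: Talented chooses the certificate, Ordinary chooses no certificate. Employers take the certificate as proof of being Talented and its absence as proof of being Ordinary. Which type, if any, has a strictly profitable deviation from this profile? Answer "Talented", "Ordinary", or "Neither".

The certificate pays 30; no certificate pays 19.
Talented: assigned the certificate, nets 30 − 10 = 20; deviating to no certificate nets 19.
Ordinary: assigned no certificate, nets 19; deviating to the certificate nets 30 − 12 = 18.
Both types strictly prefer their assigned action; no profitable deviation.

Neither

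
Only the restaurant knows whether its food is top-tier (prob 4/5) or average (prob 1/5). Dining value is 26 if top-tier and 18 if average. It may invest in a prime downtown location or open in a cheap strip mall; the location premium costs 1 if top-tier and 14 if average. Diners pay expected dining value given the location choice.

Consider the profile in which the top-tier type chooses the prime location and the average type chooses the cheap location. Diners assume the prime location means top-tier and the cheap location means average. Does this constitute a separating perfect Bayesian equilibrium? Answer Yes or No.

Under these beliefs, the prime location earns price premium 26 and the cheap location earns price premium 18.
top-tier: the prime location nets 26 − 1 = 25; the cheap location nets 18. top-tier prefers the prime location.
average: the prime location nets 26 − 14 = 12; the cheap location nets 18. average prefers the cheap location.
Neither type deviates, so the separating profile is an equilibrium.

Yes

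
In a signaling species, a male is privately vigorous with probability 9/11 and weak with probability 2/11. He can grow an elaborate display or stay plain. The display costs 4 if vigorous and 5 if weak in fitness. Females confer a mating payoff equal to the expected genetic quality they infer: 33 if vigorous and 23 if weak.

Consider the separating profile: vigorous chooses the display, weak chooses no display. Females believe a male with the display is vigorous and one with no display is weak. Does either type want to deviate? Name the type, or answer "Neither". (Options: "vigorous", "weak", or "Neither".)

weak

The display pays 33; no display pays 23.
vigorous: assigned the display, nets 33 − 4 = 29; deviating to no display nets 23.
weak: assigned no display, nets 23; deviating to the display nets 33 − 5 = 28.
The weak type gains 5 by deviating.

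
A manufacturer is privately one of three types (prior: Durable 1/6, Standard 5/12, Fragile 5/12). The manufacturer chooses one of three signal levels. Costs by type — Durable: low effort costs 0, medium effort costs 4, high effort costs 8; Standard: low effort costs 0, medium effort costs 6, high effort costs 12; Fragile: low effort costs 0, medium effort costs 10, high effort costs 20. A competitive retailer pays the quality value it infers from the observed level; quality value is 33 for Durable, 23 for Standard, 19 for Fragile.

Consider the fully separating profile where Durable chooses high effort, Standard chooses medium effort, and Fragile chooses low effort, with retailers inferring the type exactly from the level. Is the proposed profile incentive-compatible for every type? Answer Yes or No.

Separating prices: high effort → 33, medium effort → 23, low effort → 19.
Durable (assigned high effort): low effort: 19 − 0 = 19; medium effort: 23 − 4 = 19; high effort: 33 − 8 = 25. Durable stays.
Standard (assigned medium effort): low effort: 19 − 0 = 19; medium effort: 23 − 6 = 17; high effort: 33 − 12 = 21. Standard prefers high effort.
Fragile (assigned low effort): low effort: 19 − 0 = 19; medium effort: 23 − 10 = 13; high effort: 33 − 20 = 13. Fragile stays.
At least one type deviates; the separating profile fails.

No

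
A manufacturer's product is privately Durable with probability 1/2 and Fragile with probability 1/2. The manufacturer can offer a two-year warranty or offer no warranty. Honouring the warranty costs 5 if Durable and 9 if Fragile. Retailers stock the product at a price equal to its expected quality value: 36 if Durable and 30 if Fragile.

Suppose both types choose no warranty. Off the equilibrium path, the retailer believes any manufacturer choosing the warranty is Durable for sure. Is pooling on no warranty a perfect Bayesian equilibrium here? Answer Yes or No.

On path, the retailer holds the prior and pays 1/2·36 + 1/2·30 = 33. Off path (the warranty), believing Durable, it pays 36.
Durable: no warranty nets 33; the warranty nets 36 − 5 = 31. Durable stays.
Fragile: no warranty nets 33; the warranty nets 36 − 9 = 27. Fragile stays.
No type deviates, so pooling is sustained.

Yes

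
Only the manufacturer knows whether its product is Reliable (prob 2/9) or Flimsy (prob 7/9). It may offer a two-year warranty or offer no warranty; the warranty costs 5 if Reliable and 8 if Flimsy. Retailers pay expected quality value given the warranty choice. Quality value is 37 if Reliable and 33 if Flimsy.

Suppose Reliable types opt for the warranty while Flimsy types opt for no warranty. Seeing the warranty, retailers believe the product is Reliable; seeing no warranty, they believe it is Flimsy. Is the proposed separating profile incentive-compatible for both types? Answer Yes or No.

No

Under these beliefs, the warranty earns price 37 and no warranty earns price 33.
Reliable: the warranty nets 37 − 5 = 32; no warranty nets 33. Reliable would deviate to no warranty.
Flimsy: the warranty nets 37 − 8 = 29; no warranty nets 33. Flimsy prefers no warranty.
Reliable has a profitable deviation, so the profile is not an equilibrium.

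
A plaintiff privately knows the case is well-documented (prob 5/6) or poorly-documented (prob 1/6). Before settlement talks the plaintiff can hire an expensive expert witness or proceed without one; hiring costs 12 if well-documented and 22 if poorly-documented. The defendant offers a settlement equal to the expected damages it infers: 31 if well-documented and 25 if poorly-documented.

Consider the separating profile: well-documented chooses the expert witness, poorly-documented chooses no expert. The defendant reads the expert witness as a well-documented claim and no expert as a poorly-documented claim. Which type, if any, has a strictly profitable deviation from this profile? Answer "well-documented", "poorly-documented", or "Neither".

well-documented

The expert witness pays 31; no expert pays 25.
well-documented: assigned the expert witness, nets 31 − 12 = 19; deviating to no expert nets 25.
poorly-documented: assigned no expert, nets 25; deviating to the expert witness nets 31 − 22 = 9.
The well-documented type gains 6 by deviating.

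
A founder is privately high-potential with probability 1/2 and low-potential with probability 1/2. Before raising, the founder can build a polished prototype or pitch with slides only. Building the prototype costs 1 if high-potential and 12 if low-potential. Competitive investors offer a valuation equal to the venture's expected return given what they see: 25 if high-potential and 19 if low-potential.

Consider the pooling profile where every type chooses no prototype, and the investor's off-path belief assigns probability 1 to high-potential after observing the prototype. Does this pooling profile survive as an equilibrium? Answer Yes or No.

No

On path, the investor holds the prior and pays 1/2·25 + 1/2·19 = 22. Off path (the prototype), believing high-potential, it pays 25.
high-potential: no prototype nets 22; the prototype nets 25 − 1 = 24. high-potential would deviate.
low-potential: no prototype nets 22; the prototype nets 25 − 12 = 13. low-potential stays.
A type deviates, so pooling fails.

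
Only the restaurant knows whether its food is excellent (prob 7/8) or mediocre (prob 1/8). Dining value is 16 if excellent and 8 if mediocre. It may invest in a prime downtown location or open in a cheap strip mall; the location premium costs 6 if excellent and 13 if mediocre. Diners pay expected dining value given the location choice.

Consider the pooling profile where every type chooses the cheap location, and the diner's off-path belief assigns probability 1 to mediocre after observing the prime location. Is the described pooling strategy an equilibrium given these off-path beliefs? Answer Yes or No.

Yes

On path, the diner holds the prior and pays 7/8·16 + 1/8·8 = 15. Off path (the prime location), believing mediocre, it pays 8.
excellent: the cheap location nets 15; the prime location nets 8 − 6 = 2. excellent stays.
mediocre: the cheap location nets 15; the prime location nets 8 − 13 = -5. mediocre stays.
No type deviates, so pooling is sustained.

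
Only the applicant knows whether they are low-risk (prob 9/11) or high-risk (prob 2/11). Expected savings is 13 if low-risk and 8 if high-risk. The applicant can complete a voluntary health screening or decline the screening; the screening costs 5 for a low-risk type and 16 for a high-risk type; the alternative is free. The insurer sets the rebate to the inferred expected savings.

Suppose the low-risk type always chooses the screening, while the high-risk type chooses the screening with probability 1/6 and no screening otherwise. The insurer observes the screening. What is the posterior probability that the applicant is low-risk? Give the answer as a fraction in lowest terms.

27/28

P(the screening) = (9/11)·1 + (2/11)·(1/6) = 28/33.
By Bayes' rule, P(low-risk | the screening) = (9/11) / (28/33) = 27/28.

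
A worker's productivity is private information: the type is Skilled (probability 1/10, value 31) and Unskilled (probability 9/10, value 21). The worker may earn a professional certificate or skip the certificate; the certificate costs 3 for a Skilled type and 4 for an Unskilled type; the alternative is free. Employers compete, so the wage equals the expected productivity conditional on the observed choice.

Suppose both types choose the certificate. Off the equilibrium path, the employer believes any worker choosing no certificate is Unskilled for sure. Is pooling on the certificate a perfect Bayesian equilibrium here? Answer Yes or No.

No

On path, the employer holds the prior and pays 1/10·31 + 9/10·21 = 22. Off path (no certificate), believing Unskilled, it pays 21.
Skilled: the certificate nets 22 − 3 = 19; no certificate nets 21. Skilled would deviate.
Unskilled: the certificate nets 22 − 4 = 18; no certificate nets 21. Unskilled would deviate.
A type deviates, so pooling fails.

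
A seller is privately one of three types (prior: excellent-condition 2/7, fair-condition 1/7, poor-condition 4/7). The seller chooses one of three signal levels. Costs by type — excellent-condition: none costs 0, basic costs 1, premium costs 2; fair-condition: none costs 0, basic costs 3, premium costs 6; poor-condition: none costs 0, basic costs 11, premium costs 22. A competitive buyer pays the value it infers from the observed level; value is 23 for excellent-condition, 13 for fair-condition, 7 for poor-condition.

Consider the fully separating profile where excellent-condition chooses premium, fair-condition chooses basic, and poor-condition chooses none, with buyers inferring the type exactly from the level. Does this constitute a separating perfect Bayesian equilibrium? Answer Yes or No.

Separating prices: premium → 23, basic → 13, none → 7.
excellent-condition (assigned premium): none: 7 − 0 = 7; basic: 13 − 1 = 12; premium: 23 − 2 = 21. excellent-condition stays.
fair-condition (assigned basic): none: 7 − 0 = 7; basic: 13 − 3 = 10; premium: 23 − 6 = 17. fair-condition prefers premium.
poor-condition (assigned none): none: 7 − 0 = 7; basic: 13 − 11 = 2; premium: 23 − 22 = 1. poor-condition stays.
At least one type deviates; the separating profile fails.

No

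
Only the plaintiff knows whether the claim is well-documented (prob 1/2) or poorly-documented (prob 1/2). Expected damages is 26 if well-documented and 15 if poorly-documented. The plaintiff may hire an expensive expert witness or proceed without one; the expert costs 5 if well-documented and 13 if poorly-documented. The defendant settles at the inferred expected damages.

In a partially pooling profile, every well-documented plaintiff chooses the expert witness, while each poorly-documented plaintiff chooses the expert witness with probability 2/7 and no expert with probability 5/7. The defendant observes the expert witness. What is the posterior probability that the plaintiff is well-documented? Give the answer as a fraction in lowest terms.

7/9

P(the expert witness) = (1/2)·1 + (1/2)·(2/7) = 9/14.
By Bayes' rule, P(well-documented | the expert witness) = (1/2) / (9/14) = 7/9.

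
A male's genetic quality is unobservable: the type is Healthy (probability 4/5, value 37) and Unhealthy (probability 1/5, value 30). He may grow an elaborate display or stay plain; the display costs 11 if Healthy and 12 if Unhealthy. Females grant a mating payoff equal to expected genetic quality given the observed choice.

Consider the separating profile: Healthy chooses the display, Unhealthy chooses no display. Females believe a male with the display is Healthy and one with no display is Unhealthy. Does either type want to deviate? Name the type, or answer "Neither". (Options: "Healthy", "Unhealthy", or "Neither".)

The display pays 37; no display pays 30.
Healthy: assigned the display, nets 37 − 11 = 26; deviating to no display nets 30.
Unhealthy: assigned no display, nets 30; deviating to the display nets 37 − 12 = 25.
The Healthy type gains 4 by deviating.

Healthy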